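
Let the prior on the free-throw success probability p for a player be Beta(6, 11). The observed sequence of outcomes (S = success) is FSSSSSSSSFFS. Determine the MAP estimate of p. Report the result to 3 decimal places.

Prior: Beta(6, 11).
Data: 9 successes in 12 trials (from the sequence). The binomial likelihood contributes p^9(1−p)^3, so the posterior is Beta(6+9, 11+3) = Beta(15, 14).
For Beta(a, b) with a, b > 1 the mode is (a−1)/(a+b−2) = 14/27 ≈ 0.519.

p̂_MAP = 0.519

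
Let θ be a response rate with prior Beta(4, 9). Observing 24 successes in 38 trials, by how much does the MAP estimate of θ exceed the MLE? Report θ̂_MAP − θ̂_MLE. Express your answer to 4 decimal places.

Posterior is Beta(28, 23); MAP = (28−1)/(51−2) = 27/49 ≈ 0.55102.
MLE ignores the prior: θ̂_MLE = k/n = 24/38 ≈ 0.63158.
Difference = 27/49 − 24/38 = -75/931 ≈ -0.0806.

MAP − MLE = -0.0806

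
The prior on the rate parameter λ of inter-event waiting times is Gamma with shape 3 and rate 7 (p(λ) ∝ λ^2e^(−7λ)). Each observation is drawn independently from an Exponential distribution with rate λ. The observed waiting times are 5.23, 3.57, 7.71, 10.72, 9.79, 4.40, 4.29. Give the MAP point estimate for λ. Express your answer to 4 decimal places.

The Exponential(rate=λ) likelihood is ∝ λ^n e^(−λΣtᵢ). Here n = 7 and Σtᵢ = 5.23 + 3.57 + 7.71 + 10.72 + 9.79 + 4.40 + 4.29 = 45.71.
Posterior ∝ λ^2e^(−7λ) · λ^7e^(−45.71λ) = λ^9e^(−52.71λ), i.e. Gamma(10, 52.71).
Mode = (a−1)/b = 9/52.71 ≈ 0.1707.

λ̂_MAP = 0.1707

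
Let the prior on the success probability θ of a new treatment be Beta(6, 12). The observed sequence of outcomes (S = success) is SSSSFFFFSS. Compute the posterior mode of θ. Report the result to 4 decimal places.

θ̂_MAP = 0.4231

Prior: Beta(6, 12).
Data: 6 successes in 10 trials (from the sequence). The binomial likelihood contributes θ^6(1−θ)^4, so the posterior is Beta(6+6, 12+4) = Beta(12, 16).
For Beta(a, b) with a, b > 1 the mode is (a−1)/(a+b−2) = 11/26 ≈ 0.4231.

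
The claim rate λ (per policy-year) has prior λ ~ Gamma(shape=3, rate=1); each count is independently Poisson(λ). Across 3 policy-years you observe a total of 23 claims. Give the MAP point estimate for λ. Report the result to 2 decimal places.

λ̂_MAP = 6.25

Σxᵢ = 23, n = 3.
Posterior ∝ λ^2e^(−1λ) · λ^23e^(−3λ) = λ^25e^(−4λ), i.e. Gamma(shape=26, rate=4).
The mode of a Gamma(a, b) with a ≥ 1 (shape–rate) is (a−1)/b = 25/4 ≈ 6.25.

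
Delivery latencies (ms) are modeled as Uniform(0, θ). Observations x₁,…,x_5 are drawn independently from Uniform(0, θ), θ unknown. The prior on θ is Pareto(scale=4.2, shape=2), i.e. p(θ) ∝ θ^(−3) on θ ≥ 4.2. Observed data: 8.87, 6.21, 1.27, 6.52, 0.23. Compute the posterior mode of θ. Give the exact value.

θ̂_MAP = 8.87

The Uniform(0, θ) likelihood is θ^(−n) for θ ≥ max(xᵢ), zero otherwise. Here max(xᵢ) = 8.87.
Posterior ∝ θ^(−3) · θ^(−5) = θ^(−8) on θ ≥ max(4.2, 8.87) = 8.87.
This density is strictly decreasing in θ, so the posterior mode lies at the lower boundary of the support.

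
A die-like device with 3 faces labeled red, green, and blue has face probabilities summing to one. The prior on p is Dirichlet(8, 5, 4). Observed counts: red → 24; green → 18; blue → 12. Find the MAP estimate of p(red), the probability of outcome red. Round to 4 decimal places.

The posterior is Dirichlet(αᵢ + nᵢ) = Dirichlet(32, 23, 16).
For a Dirichlet(a₁,…,a_K) with all aᵢ > 1, the mode has j-th component (aⱼ − 1)/(Σaᵢ − K).
Here Σaᵢ = 71 and K = 3, so p(red) = (32 − 1)/(71 − 3) = 31/68 ≈ 0.4559.

MAP estimate of p(red) = 0.4559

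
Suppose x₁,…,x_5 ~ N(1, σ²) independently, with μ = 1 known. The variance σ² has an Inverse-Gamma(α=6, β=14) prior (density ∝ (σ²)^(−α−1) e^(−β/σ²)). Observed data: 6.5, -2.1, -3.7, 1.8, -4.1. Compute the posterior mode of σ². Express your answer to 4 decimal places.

σ̂²_MAP = 6.1368

Sum of squared deviations about the known mean: SS = (6.5−1)² + (-2.1−1)² + (-3.7−1)² + (1.8−1)² + (-4.1−1)² = 88.6.
The Normal likelihood contributes (σ²)^(−n/2) exp(−SS/(2σ²)), so the posterior is Inverse-Gamma(α + n/2, β + SS/2) = Inverse-Gamma(8.5, 58.3).
The mode of Inverse-Gamma(a, b) is b/(a+1) = 58.3/9.5 ≈ 6.1368.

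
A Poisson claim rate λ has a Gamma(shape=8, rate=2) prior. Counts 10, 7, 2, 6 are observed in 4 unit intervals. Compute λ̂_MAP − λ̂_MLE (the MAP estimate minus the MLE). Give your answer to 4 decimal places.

Σxᵢ = 25. Posterior is Gamma(33, 6); MAP = (33−1)/6 = 32/6 ≈ 5.33333.
MLE = x̄ = 25/4 ≈ 6.25000.
Difference = 32/6 − 25/4 = -11/12 ≈ -0.9167.

MAP − MLE = -0.9167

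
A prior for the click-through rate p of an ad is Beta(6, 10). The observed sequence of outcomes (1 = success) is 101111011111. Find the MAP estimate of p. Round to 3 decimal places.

p̂_MAP = 0.577

Prior: Beta(6, 10).
Data: 10 successes in 12 trials (from the sequence). The binomial likelihood contributes p^10(1−p)^2, so the posterior is Beta(6+10, 10+2) = Beta(16, 12).
For Beta(a, b) with a, b > 1 the mode is (a−1)/(a+b−2) = 15/26 ≈ 0.577.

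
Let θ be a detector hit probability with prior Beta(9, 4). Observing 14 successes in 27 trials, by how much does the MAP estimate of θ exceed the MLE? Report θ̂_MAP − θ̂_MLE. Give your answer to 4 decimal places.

MAP − MLE = 0.0604

Posterior is Beta(23, 17); MAP = (23−1)/(40−2) = 22/38 ≈ 0.57895.
MLE ignores the prior: θ̂_MLE = k/n = 14/27 ≈ 0.51852.
Difference = 22/38 − 14/27 = 31/513 ≈ 0.0604.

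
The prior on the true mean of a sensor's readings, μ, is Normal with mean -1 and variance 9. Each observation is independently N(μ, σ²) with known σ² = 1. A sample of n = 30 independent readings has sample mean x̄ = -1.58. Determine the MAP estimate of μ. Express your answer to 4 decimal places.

n = 30, x̄ = -1.58.
For a Normal prior and Normal likelihood with known variance, the posterior is Normal; its mode equals its mean, the precision-weighted average.
Prior precision 1/σ₀² = 1/9; data precision n/σ² = 30/1 = 30.
μ̂ = ((1/9)·(-1) + 30·(-1.58)) / (1/9 + 30) = (-2138/45)/(271/9) = -2138/1355 ≈ -1.5779.

μ̂_MAP = -1.5779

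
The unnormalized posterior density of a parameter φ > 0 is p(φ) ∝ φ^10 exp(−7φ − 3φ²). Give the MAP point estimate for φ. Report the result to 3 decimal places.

φ̂_MAP = 0.833

ℓ'(φ) = 10/φ − 7 − 6φ. Setting this to zero and multiplying by φ: 6φ² + 7φ − 10 = 0.
φ = (−7 + √(7² + 4·6·10)) / (2·6) = (−7 + √289) / 12 = (−7 + 17)/12 = 5/6.
ℓ''(φ) = −10/φ² − 6 < 0, confirming a maximum.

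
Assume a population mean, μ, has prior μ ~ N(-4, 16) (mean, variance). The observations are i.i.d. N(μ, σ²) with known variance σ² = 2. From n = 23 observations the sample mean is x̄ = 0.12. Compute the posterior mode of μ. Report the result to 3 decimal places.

μ̂_MAP = 0.098

n = 23, x̄ = 0.12.
For a Normal prior and Normal likelihood with known variance, the posterior is Normal; its mode equals its mean, the precision-weighted average.
Prior precision 1/σ₀² = 1/16 = 0.0625; data precision n/σ² = 23/2 = 11.5.
μ̂ = (0.0625·(-4) + 11.5·0.12) / (0.0625 + 11.5) = 1.13/11.5625 = 452/4625 ≈ 0.098.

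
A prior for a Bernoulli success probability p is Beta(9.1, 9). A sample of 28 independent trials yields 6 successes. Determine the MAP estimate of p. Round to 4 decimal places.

p̂_MAP = 0.3197

Prior: Beta(9.1, 9).
Data: 6 successes in 28 trials. The binomial likelihood contributes p^6(1−p)^22, so the posterior is Beta(9.1+6, 9+22) = Beta(15.1, 31).
For Beta(a, b) with a, b > 1 the mode is (a−1)/(a+b−2) = 14.1/44.1 ≈ 0.3197.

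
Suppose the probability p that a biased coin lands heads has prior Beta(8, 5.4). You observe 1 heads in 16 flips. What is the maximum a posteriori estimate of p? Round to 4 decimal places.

Prior: Beta(8, 5.4).
Data: 1 success in 16 trials. The binomial likelihood contributes p(1−p)^15, so the posterior is Beta(8+1, 5.4+15) = Beta(9, 20.4).
For Beta(a, b) with a, b > 1 the mode is (a−1)/(a+b−2) = 8/27.4 ≈ 0.2920.

p̂_MAP = 0.2920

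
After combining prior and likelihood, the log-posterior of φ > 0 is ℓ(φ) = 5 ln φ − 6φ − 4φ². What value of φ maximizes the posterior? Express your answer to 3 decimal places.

ℓ'(φ) = 5/φ − 6 − 8φ. Setting this to zero and multiplying by φ: 8φ² + 6φ − 5 = 0.
φ = (−6 + √(6² + 4·8·5)) / (2·8) = (−6 + √196) / 16 = (−6 + 14)/16 = 1/2.
ℓ''(φ) = −5/φ² − 8 < 0, confirming a maximum.

φ̂_MAP = 0.500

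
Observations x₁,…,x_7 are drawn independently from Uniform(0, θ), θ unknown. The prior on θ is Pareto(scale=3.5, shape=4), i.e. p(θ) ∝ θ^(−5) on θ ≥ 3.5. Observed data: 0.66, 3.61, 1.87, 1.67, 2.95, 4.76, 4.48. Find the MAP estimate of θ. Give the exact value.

θ̂_MAP = 4.76

The Uniform(0, θ) likelihood is θ^(−n) for θ ≥ max(xᵢ), zero otherwise. Here max(xᵢ) = 4.76.
Posterior ∝ θ^(−5) · θ^(−7) = θ^(−12) on θ ≥ max(3.5, 4.76) = 4.76.
This density is strictly decreasing in θ, so the posterior mode lies at the lower boundary of the support.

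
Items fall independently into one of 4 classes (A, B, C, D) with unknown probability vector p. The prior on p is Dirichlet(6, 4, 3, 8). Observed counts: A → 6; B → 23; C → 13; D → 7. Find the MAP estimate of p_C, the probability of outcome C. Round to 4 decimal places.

MAP estimate of p_C = 0.2273

The posterior is Dirichlet(αᵢ + nᵢ) = Dirichlet(12, 27, 16, 15).
For a Dirichlet(a₁,…,a_K) with all aᵢ > 1, the mode has j-th component (aⱼ − 1)/(Σaᵢ − K).
Here Σaᵢ = 70 and K = 4, so p_C = (16 − 1)/(70 − 4) = 15/66 ≈ 0.2273.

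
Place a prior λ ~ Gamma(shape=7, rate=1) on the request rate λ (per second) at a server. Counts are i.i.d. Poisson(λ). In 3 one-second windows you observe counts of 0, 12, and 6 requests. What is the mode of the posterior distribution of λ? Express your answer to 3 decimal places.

λ̂_MAP = 6.000

Σxᵢ = 0+12+6 = 18, with n = 3.
Posterior ∝ λ^6e^(−1λ) · λ^18e^(−3λ) = λ^24e^(−4λ), i.e. Gamma(shape=25, rate=4).
The mode of a Gamma(a, b) with a ≥ 1 (shape–rate) is (a−1)/b = 24/4 ≈ 6.000.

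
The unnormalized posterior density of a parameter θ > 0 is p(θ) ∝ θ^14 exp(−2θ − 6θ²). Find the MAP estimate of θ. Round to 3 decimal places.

ℓ'(θ) = 14/θ − 2 − 12θ. Setting this to zero and multiplying by θ: 12θ² + 2θ − 14 = 0.
θ = (−2 + √(2² + 4·12·14)) / (2·12) = (−2 + √676) / 24 = (−2 + 26)/24 = 1.
ℓ''(θ) = −14/θ² − 12 < 0, confirming a maximum.

θ̂_MAP = 1.000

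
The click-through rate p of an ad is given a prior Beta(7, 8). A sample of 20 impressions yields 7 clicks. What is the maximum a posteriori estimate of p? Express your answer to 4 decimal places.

Prior: Beta(7, 8).
Data: 7 successes in 20 trials. The binomial likelihood contributes p^7(1−p)^13, so the posterior is Beta(7+7, 8+13) = Beta(14, 21).
For Beta(a, b) with a, b > 1 the mode is (a−1)/(a+b−2) = 13/33 ≈ 0.3939.

p̂_MAP = 0.3939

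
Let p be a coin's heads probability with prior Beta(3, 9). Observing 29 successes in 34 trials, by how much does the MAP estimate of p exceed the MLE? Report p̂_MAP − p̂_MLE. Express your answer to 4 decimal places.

Posterior is Beta(32, 14); MAP = (32−1)/(46−2) = 31/44 ≈ 0.70455.
MLE ignores the prior: p̂_MLE = k/n = 29/34 ≈ 0.85294.
Difference = 31/44 − 29/34 = -111/748 ≈ -0.1484.

MAP − MLE = -0.1484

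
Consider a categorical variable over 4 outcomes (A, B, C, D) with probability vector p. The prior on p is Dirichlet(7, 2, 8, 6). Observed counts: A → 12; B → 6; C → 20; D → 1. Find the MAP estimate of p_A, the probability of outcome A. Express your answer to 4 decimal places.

The posterior is Dirichlet(αᵢ + nᵢ) = Dirichlet(19, 8, 28, 7).
For a Dirichlet(a₁,…,a_K) with all aᵢ > 1, the mode has j-th component (aⱼ − 1)/(Σaᵢ − K).
Here Σaᵢ = 62 and K = 4, so p_A = (19 − 1)/(62 − 4) = 18/58 ≈ 0.3103.

MAP estimate of p_A = 0.3103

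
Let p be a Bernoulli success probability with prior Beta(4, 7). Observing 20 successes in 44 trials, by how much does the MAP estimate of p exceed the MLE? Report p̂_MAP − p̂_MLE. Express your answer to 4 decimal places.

MAP − MLE = -0.0206

Posterior is Beta(24, 31); MAP = (24−1)/(55−2) = 23/53 ≈ 0.43396.
MLE ignores the prior: p̂_MLE = k/n = 20/44 ≈ 0.45455.
Difference = 23/53 − 20/44 = -12/583 ≈ -0.0206.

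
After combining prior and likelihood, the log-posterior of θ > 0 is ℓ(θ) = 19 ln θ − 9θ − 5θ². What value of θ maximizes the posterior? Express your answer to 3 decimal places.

ℓ'(θ) = 19/θ − 9 − 10θ. Setting this to zero and multiplying by θ: 10θ² + 9θ − 19 = 0.
θ = (−9 + √(9² + 4·10·19)) / (2·10) = (−9 + √841) / 20 = (−9 + 29)/20 = 1.
ℓ''(θ) = −19/θ² − 10 < 0, confirming a maximum.

θ̂_MAP = 1.000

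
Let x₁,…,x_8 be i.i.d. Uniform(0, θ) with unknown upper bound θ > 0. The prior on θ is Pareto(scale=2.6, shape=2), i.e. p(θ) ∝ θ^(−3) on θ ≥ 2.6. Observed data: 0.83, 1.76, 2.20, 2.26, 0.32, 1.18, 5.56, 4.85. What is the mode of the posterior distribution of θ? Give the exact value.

θ̂_MAP = 5.56

The Uniform(0, θ) likelihood is θ^(−n) for θ ≥ max(xᵢ), zero otherwise. Here max(xᵢ) = 5.56.
Posterior ∝ θ^(−3) · θ^(−8) = θ^(−11) on θ ≥ max(2.6, 5.56) = 5.56.
This density is strictly decreasing in θ, so the posterior mode lies at the lower boundary of the support.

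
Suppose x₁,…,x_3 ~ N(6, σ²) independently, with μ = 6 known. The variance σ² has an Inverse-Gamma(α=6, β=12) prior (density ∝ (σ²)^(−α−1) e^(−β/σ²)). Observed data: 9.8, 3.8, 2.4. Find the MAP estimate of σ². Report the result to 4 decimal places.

σ̂²_MAP = 3.3082

Sum of squared deviations about the known mean: SS = (9.8−6)² + (3.8−6)² + (2.4−6)² = 32.24.
The Normal likelihood contributes (σ²)^(−n/2) exp(−SS/(2σ²)), so the posterior is Inverse-Gamma(α + n/2, β + SS/2) = Inverse-Gamma(7.5, 28.12).
The mode of Inverse-Gamma(a, b) is b/(a+1) = 28.12/8.5 ≈ 3.3082.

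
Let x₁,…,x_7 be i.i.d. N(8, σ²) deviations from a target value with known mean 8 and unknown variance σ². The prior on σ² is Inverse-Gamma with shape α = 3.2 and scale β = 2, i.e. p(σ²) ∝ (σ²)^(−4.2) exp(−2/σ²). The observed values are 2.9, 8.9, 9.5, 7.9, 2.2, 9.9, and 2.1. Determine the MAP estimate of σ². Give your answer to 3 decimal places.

Sum of squared deviations about the known mean: SS = (2.9−8)² + (8.9−8)² + (9.5−8)² + (7.9−8)² + (2.2−8)² + (9.9−8)² + (2.1−8)² = 101.14.
The Normal likelihood contributes (σ²)^(−n/2) exp(−SS/(2σ²)), so the posterior is Inverse-Gamma(α + n/2, β + SS/2) = Inverse-Gamma(6.7, 52.57).
The mode of Inverse-Gamma(a, b) is b/(a+1) = 52.57/7.7 ≈ 6.827.

σ̂²_MAP = 6.827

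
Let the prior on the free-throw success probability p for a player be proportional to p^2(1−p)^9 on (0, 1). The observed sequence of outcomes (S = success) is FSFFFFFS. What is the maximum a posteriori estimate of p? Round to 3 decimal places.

The prior density ∝ p^2(1−p)^9 is the kernel of Beta(3, 10).
Data: 2 successes in 8 trials (from the sequence). The binomial likelihood contributes p^2(1−p)^6, so the posterior is Beta(3+2, 10+6) = Beta(5, 16).
For Beta(a, b) with a, b > 1 the mode is (a−1)/(a+b−2) = 4/19 ≈ 0.211.

p̂_MAP = 0.211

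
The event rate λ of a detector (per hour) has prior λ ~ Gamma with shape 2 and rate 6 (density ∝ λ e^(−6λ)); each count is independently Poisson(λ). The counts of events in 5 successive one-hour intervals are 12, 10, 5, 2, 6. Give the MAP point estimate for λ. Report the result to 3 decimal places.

Σxᵢ = 12+10+5+2+6 = 35, with n = 5.
Posterior ∝ λe^(−6λ) · λ^35e^(−5λ) = λ^36e^(−11λ), i.e. Gamma(shape=37, rate=11).
The mode of a Gamma(a, b) with a ≥ 1 (shape–rate) is (a−1)/b = 36/11 ≈ 3.273.

λ̂_MAP = 3.273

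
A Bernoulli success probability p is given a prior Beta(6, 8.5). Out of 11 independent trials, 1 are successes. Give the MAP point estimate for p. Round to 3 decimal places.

Prior: Beta(6, 8.5).
Data: 1 success in 11 trials. The binomial likelihood contributes p(1−p)^10, so the posterior is Beta(6+1, 8.5+10) = Beta(7, 18.5).
For Beta(a, b) with a, b > 1 the mode is (a−1)/(a+b−2) = 6/23.5 ≈ 0.255.

p̂_MAP = 0.255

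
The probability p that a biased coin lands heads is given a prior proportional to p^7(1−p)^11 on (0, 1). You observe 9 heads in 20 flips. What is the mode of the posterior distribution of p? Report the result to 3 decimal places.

p̂_MAP = 0.421

The prior density ∝ p^7(1−p)^11 is the kernel of Beta(8, 12).
Data: 9 successes in 20 trials. The binomial likelihood contributes p^9(1−p)^11, so the posterior is Beta(8+9, 12+11) = Beta(17, 23).
For Beta(a, b) with a, b > 1 the mode is (a−1)/(a+b−2) = 16/38 ≈ 0.421.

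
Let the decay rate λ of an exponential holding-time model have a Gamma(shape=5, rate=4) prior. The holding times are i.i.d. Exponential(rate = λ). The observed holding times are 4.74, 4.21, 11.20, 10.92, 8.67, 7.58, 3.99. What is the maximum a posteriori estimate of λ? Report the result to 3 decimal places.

The Exponential(rate=λ) likelihood is ∝ λ^n e^(−λΣtᵢ). Here n = 7 and Σtᵢ = 4.74 + 4.21 + 11.20 + 10.92 + 8.67 + 7.58 + 3.99 = 51.31.
Posterior ∝ λ^4e^(−4λ) · λ^7e^(−51.31λ) = λ^11e^(−55.31λ), i.e. Gamma(12, 55.31).
Mode = (a−1)/b = 11/55.31 ≈ 0.199.

λ̂_MAP = 0.199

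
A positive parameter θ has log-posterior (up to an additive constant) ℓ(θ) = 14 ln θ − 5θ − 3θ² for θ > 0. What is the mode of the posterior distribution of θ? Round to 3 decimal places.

θ̂_MAP = 1.167

ℓ'(θ) = 14/θ − 5 − 6θ. Setting this to zero and multiplying by θ: 6θ² + 5θ − 14 = 0.
θ = (−5 + √(5² + 4·6·14)) / (2·6) = (−5 + √361) / 12 = (−5 + 19)/12 = 7/6.
ℓ''(θ) = −14/θ² − 6 < 0, confirming a maximum.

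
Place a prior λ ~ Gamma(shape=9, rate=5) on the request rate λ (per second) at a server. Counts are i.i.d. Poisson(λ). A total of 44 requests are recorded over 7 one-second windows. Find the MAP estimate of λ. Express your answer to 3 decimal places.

Σxᵢ = 44, n = 7.
Posterior ∝ λ^8e^(−5λ) · λ^44e^(−7λ) = λ^52e^(−12λ), i.e. Gamma(shape=53, rate=12).
The mode of a Gamma(a, b) with a ≥ 1 (shape–rate) is (a−1)/b = 52/12 ≈ 4.333.

λ̂_MAP = 4.333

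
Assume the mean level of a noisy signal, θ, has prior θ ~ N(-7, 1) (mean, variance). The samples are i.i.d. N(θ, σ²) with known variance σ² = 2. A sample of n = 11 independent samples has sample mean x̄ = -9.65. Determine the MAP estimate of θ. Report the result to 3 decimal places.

θ̂_MAP = -9.242

n = 11, x̄ = -9.65.
For a Normal prior and Normal likelihood with known variance, the posterior is Normal; its mode equals its mean, the precision-weighted average.
Prior precision 1/σ₀² = 1/1 = 1; data precision n/σ² = 11/2 = 5.5.
θ̂ = (1·(-7) + 5.5·(-9.65)) / (1 + 5.5) = (-60.075)/6.5 = -2403/260 ≈ -9.242.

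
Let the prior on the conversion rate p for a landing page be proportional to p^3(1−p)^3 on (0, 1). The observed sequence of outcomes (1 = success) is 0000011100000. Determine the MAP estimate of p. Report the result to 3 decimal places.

The prior density ∝ p^3(1−p)^3 is the kernel of Beta(4, 4).
Data: 3 successes in 13 trials (from the sequence). The binomial likelihood contributes p^3(1−p)^10, so the posterior is Beta(4+3, 4+10) = Beta(7, 14).
For Beta(a, b) with a, b > 1 the mode is (a−1)/(a+b−2) = 6/19 ≈ 0.316.

p̂_MAP = 0.316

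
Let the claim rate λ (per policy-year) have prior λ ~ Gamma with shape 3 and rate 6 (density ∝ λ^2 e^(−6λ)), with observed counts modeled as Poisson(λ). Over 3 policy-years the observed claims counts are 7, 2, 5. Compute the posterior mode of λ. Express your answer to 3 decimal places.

λ̂_MAP = 1.778

Σxᵢ = 7+2+5 = 14, with n = 3.
Posterior ∝ λ^2e^(−6λ) · λ^14e^(−3λ) = λ^16e^(−9λ), i.e. Gamma(shape=17, rate=9).
The mode of a Gamma(a, b) with a ≥ 1 (shape–rate) is (a−1)/b = 16/9 ≈ 1.778.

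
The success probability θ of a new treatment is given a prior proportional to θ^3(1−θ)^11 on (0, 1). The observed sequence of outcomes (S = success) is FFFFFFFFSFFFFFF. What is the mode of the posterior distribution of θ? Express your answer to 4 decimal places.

θ̂_MAP = 0.1379

The prior density ∝ θ^3(1−θ)^11 is the kernel of Beta(4, 12).
Data: 1 success in 15 trials (from the sequence). The binomial likelihood contributes θ(1−θ)^14, so the posterior is Beta(4+1, 12+14) = Beta(5, 26).
For Beta(a, b) with a, b > 1 the mode is (a−1)/(a+b−2) = 4/29 ≈ 0.1379.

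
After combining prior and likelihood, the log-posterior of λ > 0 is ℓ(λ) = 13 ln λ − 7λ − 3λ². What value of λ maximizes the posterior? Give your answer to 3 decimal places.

ℓ'(λ) = 13/λ − 7 − 6λ. Setting this to zero and multiplying by λ: 6λ² + 7λ − 13 = 0.
λ = (−7 + √(7² + 4·6·13)) / (2·6) = (−7 + √361) / 12 = (−7 + 19)/12 = 1.
ℓ''(λ) = −13/λ² − 6 < 0, confirming a maximum.

λ̂_MAP = 1.000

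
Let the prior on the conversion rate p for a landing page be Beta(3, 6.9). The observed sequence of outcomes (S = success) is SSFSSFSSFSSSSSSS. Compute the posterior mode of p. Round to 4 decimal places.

Prior: Beta(3, 6.9).
Data: 13 successes in 16 trials (from the sequence). The binomial likelihood contributes p^13(1−p)^3, so the posterior is Beta(3+13, 6.9+3) = Beta(16, 9.9).
For Beta(a, b) with a, b > 1 the mode is (a−1)/(a+b−2) = 15/23.9 ≈ 0.6276.

p̂_MAP = 0.6276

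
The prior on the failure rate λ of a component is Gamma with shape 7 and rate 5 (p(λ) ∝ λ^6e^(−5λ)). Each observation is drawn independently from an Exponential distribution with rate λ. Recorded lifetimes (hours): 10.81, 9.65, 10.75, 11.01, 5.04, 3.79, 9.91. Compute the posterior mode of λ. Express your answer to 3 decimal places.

The Exponential(rate=λ) likelihood is ∝ λ^n e^(−λΣtᵢ). Here n = 7 and Σtᵢ = 10.81 + 9.65 + 10.75 + 11.01 + 5.04 + 3.79 + 9.91 = 60.96.
Posterior ∝ λ^6e^(−5λ) · λ^7e^(−60.96λ) = λ^13e^(−65.96λ), i.e. Gamma(14, 65.96).
Mode = (a−1)/b = 13/65.96 ≈ 0.197.

λ̂_MAP = 0.197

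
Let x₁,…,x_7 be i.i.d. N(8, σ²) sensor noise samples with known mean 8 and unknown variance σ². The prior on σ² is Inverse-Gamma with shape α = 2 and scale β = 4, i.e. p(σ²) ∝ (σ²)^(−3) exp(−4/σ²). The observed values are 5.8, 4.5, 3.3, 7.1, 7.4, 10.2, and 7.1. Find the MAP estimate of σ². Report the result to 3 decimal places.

σ̂²_MAP = 4.154

Sum of squared deviations about the known mean: SS = (5.8−8)² + (4.5−8)² + (3.3−8)² + (7.1−8)² + (7.4−8)² + (10.2−8)² + (7.1−8)² = 46.
The Normal likelihood contributes (σ²)^(−n/2) exp(−SS/(2σ²)), so the posterior is Inverse-Gamma(α + n/2, β + SS/2) = Inverse-Gamma(5.5, 27).
The mode of Inverse-Gamma(a, b) is b/(a+1) = 27/6.5 ≈ 4.154.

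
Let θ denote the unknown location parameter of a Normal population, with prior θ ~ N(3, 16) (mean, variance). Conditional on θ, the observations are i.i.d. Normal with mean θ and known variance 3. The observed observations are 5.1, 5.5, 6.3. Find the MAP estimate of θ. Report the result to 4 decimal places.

n = 3; x̄ = (5.1 + 5.5 + 6.3)/3 = 16.9/3 = 169/30 ≈ 5.6333.
For a Normal prior and Normal likelihood with known variance, the posterior is Normal; its mode equals its mean, the precision-weighted average.
Prior precision 1/σ₀² = 1/16 = 0.0625; data precision n/σ² = 3/3 = 1.
θ̂ = (0.0625·3 + 1·(169/30)) / (0.0625 + 1) = (1397/240)/1.0625 = 1397/255 ≈ 5.4784.

θ̂_MAP = 5.4784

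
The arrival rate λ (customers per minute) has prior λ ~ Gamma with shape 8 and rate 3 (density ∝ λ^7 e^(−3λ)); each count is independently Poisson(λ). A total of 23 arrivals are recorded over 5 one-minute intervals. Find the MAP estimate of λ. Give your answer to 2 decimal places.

λ̂_MAP = 3.75

Σxᵢ = 23, n = 5.
Posterior ∝ λ^7e^(−3λ) · λ^23e^(−5λ) = λ^30e^(−8λ), i.e. Gamma(shape=31, rate=8).
The mode of a Gamma(a, b) with a ≥ 1 (shape–rate) is (a−1)/b = 30/8 ≈ 3.75.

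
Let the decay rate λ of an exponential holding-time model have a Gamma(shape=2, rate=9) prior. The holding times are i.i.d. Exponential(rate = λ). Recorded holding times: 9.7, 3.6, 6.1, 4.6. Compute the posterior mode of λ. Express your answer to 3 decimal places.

λ̂_MAP = 0.152

The Exponential(rate=λ) likelihood is ∝ λ^n e^(−λΣtᵢ). Here n = 4 and Σtᵢ = 9.7 + 3.6 + 6.1 + 4.6 = 24.
Posterior ∝ λe^(−9λ) · λ^4e^(−24λ) = λ^5e^(−33λ), i.e. Gamma(6, 33).
Mode = (a−1)/b = 5/33 ≈ 0.152.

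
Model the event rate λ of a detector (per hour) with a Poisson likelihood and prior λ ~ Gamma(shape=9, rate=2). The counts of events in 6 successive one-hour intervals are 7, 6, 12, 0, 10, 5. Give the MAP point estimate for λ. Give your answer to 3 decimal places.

Σxᵢ = 7+6+12+0+10+5 = 40, with n = 6.
Posterior ∝ λ^8e^(−2λ) · λ^40e^(−6λ) = λ^48e^(−8λ), i.e. Gamma(shape=49, rate=8).
The mode of a Gamma(a, b) with a ≥ 1 (shape–rate) is (a−1)/b = 48/8 ≈ 6.000.

λ̂_MAP = 6.000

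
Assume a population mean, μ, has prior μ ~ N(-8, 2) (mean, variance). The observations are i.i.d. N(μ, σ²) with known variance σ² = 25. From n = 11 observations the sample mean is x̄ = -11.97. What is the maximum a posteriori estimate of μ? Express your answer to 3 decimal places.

n = 11, x̄ = -11.97.
For a Normal prior and Normal likelihood with known variance, the posterior is Normal; its mode equals its mean, the precision-weighted average.
Prior precision 1/σ₀² = 1/2 = 0.5; data precision n/σ² = 11/25 = 0.44.
μ̂ = (0.5·(-8) + 0.44·(-11.97)) / (0.5 + 0.44) = (-9.2668)/0.94 = -23167/2350 ≈ -9.858.

μ̂_MAP = -9.858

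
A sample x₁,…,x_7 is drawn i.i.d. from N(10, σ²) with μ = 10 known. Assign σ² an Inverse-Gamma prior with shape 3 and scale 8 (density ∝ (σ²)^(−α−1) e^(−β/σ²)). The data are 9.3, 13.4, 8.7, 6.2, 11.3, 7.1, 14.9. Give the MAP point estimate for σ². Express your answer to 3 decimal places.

σ̂²_MAP = 5.219

Sum of squared deviations about the known mean: SS = (9.3−10)² + (13.4−10)² + (8.7−10)² + (6.2−10)² + (11.3−10)² + (7.1−10)² + (14.9−10)² = 62.29.
The Normal likelihood contributes (σ²)^(−n/2) exp(−SS/(2σ²)), so the posterior is Inverse-Gamma(α + n/2, β + SS/2) = Inverse-Gamma(6.5, 39.145).
The mode of Inverse-Gamma(a, b) is b/(a+1) = 39.145/7.5 ≈ 5.219.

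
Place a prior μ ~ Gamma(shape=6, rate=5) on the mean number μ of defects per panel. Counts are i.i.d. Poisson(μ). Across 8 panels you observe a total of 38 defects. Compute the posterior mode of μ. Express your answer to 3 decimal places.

Σxᵢ = 38, n = 8.
Posterior ∝ μ^5e^(−5μ) · μ^38e^(−8μ) = μ^43e^(−13μ), i.e. Gamma(shape=44, rate=13).
The mode of a Gamma(a, b) with a ≥ 1 (shape–rate) is (a−1)/b = 43/13 ≈ 3.308.

μ̂_MAP = 3.308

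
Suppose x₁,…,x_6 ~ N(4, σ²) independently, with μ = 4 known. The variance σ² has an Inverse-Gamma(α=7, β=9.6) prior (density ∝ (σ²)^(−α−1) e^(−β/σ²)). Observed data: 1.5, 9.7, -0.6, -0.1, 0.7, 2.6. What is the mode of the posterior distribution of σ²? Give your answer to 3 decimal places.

σ̂²_MAP = 4.944

Sum of squared deviations about the known mean: SS = (1.5−4)² + (9.7−4)² + (-0.6−4)² + (-0.1−4)² + (0.7−4)² + (2.6−4)² = 89.56.
The Normal likelihood contributes (σ²)^(−n/2) exp(−SS/(2σ²)), so the posterior is Inverse-Gamma(α + n/2, β + SS/2) = Inverse-Gamma(10, 54.38).
The mode of Inverse-Gamma(a, b) is b/(a+1) = 54.38/11 ≈ 4.944.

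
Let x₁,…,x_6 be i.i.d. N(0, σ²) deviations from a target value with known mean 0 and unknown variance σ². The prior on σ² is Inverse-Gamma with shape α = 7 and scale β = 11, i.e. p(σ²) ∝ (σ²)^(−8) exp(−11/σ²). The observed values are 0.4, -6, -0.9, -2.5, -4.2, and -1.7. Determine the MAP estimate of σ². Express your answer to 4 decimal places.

σ̂²_MAP = 3.8977

Sum of squared deviations about the known mean: SS = (0.4−0)² + (-6−0)² + (-0.9−0)² + (-2.5−0)² + (-4.2−0)² + (-1.7−0)² = 63.75.
The Normal likelihood contributes (σ²)^(−n/2) exp(−SS/(2σ²)), so the posterior is Inverse-Gamma(α + n/2, β + SS/2) = Inverse-Gamma(10, 42.875).
The mode of Inverse-Gamma(a, b) is b/(a+1) = 42.875/11 ≈ 3.8977.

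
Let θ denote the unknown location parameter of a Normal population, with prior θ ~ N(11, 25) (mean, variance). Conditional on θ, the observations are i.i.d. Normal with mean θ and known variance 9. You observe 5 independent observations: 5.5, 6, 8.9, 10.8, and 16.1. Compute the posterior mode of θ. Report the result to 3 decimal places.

n = 5; x̄ = (5.5 + 6 + 8.9 + 10.8 + 16.1)/5 = 47.3/5 = 9.46.
For a Normal prior and Normal likelihood with known variance, the posterior is Normal; its mode equals its mean, the precision-weighted average.
Prior precision 1/σ₀² = 1/25 = 0.04; data precision n/σ² = 5/9.
θ̂ = (0.04·11 + (5/9)·9.46) / (0.04 + 5/9) = (2563/450)/(134/225) = 2563/268 ≈ 9.563.

θ̂_MAP = 9.563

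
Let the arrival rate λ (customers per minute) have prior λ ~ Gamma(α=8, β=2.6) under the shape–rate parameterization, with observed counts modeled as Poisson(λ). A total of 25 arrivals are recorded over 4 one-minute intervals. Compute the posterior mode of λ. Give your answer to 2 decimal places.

Σxᵢ = 25, n = 4.
Posterior ∝ λ^7e^(−2.6λ) · λ^25e^(−4λ) = λ^32e^(−6.6λ), i.e. Gamma(shape=33, rate=6.6).
The mode of a Gamma(a, b) with a ≥ 1 (shape–rate) is (a−1)/b = 32/6.6 ≈ 4.85.

λ̂_MAP = 4.85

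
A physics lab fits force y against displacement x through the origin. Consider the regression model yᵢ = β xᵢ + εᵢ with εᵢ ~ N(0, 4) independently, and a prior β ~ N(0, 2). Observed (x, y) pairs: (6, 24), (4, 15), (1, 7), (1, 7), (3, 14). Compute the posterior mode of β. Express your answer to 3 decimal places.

log p(β | y) = −Σ(yᵢ − βxᵢ)²/(2·4) − β²/(2·2) + const.
Setting the derivative to zero: Σxᵢ(yᵢ − βxᵢ)/4 − β/2 = 0, so β = Σxᵢyᵢ / (Σxᵢ² + σ²/τ²).
Σxᵢyᵢ = 6·24 + 4·15 + 1·7 + 1·7 + 3·14 = 260; Σxᵢ² = 63; σ²/τ² = 2.
β̂_MAP = 260 / (63 + 2) = 260/65 ≈ 4.000.

β̂_MAP = 4.000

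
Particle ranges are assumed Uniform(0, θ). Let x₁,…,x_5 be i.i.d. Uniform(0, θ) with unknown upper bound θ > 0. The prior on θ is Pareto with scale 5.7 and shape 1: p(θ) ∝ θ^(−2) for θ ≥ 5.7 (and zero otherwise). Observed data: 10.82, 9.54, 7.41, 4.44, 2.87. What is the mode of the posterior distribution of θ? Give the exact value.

The Uniform(0, θ) likelihood is θ^(−n) for θ ≥ max(xᵢ), zero otherwise. Here max(xᵢ) = 10.82.
Posterior ∝ θ^(−2) · θ^(−5) = θ^(−7) on θ ≥ max(5.7, 10.82) = 10.82.
This density is strictly decreasing in θ, so the posterior mode lies at the lower boundary of the support.

θ̂_MAP = 10.82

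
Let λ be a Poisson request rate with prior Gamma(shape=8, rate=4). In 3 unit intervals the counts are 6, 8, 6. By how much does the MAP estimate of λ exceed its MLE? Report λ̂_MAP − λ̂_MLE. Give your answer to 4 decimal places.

Σxᵢ = 20. Posterior is Gamma(28, 7); MAP = (28−1)/7 = 27/7 ≈ 3.85714.
MLE = x̄ = 20/3 ≈ 6.66667.
Difference = 27/7 − 20/3 = -59/21 ≈ -2.8095.

MAP − MLE = -2.8095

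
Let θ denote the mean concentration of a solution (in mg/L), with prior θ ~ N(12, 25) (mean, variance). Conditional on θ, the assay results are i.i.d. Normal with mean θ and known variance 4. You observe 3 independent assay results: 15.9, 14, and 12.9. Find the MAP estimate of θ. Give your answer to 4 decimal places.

θ̂_MAP = 14.1519

n = 3; x̄ = (15.9 + 14 + 12.9)/3 = 42.8/3 = 214/15 ≈ 14.2667.
For a Normal prior and Normal likelihood with known variance, the posterior is Normal; its mode equals its mean, the precision-weighted average.
Prior precision 1/σ₀² = 1/25 = 0.04; data precision n/σ² = 3/4 = 0.75.
θ̂ = (0.04·12 + 0.75·(214/15)) / (0.04 + 0.75) = 11.18/0.79 = 1118/79 ≈ 14.1519.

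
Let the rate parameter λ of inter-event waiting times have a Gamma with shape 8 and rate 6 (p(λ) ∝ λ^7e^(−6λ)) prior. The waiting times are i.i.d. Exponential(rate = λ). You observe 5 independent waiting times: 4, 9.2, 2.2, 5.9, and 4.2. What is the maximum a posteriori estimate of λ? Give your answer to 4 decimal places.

λ̂_MAP = 0.3810

The Exponential(rate=λ) likelihood is ∝ λ^n e^(−λΣtᵢ). Here n = 5 and Σtᵢ = 4 + 9.2 + 2.2 + 5.9 + 4.2 = 25.5.
Posterior ∝ λ^7e^(−6λ) · λ^5e^(−25.5λ) = λ^12e^(−31.5λ), i.e. Gamma(13, 31.5).
Mode = (a−1)/b = 12/31.5 ≈ 0.3810.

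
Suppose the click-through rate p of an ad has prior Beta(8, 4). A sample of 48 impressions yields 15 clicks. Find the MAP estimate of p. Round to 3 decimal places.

Prior: Beta(8, 4).
Data: 15 successes in 48 trials. The binomial likelihood contributes p^15(1−p)^33, so the posterior is Beta(8+15, 4+33) = Beta(23, 37).
For Beta(a, b) with a, b > 1 the mode is (a−1)/(a+b−2) = 22/58 ≈ 0.379.

p̂_MAP = 0.379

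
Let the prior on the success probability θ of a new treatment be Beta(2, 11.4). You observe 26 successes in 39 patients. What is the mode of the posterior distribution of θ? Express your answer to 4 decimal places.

Prior: Beta(2, 11.4).
Data: 26 successes in 39 trials. The binomial likelihood contributes θ^26(1−θ)^13, so the posterior is Beta(2+26, 11.4+13) = Beta(28, 24.4).
For Beta(a, b) with a, b > 1 the mode is (a−1)/(a+b−2) = 27/50.4 ≈ 0.5357.

θ̂_MAP = 0.5357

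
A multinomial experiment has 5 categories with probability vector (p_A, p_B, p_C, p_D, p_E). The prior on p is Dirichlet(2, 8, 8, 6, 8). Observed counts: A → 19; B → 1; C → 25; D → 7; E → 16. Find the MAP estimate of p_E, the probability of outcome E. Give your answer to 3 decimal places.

MAP estimate of p_E = 0.242

The posterior is Dirichlet(αᵢ + nᵢ) = Dirichlet(21, 9, 33, 13, 24).
For a Dirichlet(a₁,…,a_K) with all aᵢ > 1, the mode has j-th component (aⱼ − 1)/(Σaᵢ − K).
Here Σaᵢ = 100 and K = 5, so p_E = (24 − 1)/(100 − 5) = 23/95 ≈ 0.242.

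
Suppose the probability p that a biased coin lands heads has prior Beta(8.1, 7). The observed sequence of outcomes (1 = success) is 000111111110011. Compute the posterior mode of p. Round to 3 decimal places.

p̂_MAP = 0.609

Prior: Beta(8.1, 7).
Data: 10 successes in 15 trials (from the sequence). The binomial likelihood contributes p^10(1−p)^5, so the posterior is Beta(8.1+10, 7+5) = Beta(18.1, 12).
For Beta(a, b) with a, b > 1 the mode is (a−1)/(a+b−2) = 17.1/28.1 ≈ 0.609.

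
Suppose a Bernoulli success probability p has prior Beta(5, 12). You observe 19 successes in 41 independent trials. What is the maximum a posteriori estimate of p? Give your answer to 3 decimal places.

p̂_MAP = 0.411

Prior: Beta(5, 12).
Data: 19 successes in 41 trials. The binomial likelihood contributes p^19(1−p)^22, so the posterior is Beta(5+19, 12+22) = Beta(24, 34).
For Beta(a, b) with a, b > 1 the mode is (a−1)/(a+b−2) = 23/56 ≈ 0.411.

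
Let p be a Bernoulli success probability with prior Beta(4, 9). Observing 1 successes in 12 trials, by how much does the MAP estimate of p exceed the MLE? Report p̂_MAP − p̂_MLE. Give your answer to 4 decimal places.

Posterior is Beta(5, 20); MAP = (5−1)/(25−2) = 4/23 ≈ 0.17391.
MLE ignores the prior: p̂_MLE = k/n = 1/12 ≈ 0.08333.
Difference = 4/23 − 1/12 = 25/276 ≈ 0.0906.

MAP − MLE = 0.0906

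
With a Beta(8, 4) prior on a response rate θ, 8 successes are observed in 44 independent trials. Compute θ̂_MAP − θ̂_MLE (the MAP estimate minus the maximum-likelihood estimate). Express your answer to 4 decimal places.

Posterior is Beta(16, 40); MAP = (16−1)/(56−2) = 15/54 ≈ 0.27778.
MLE ignores the prior: θ̂_MLE = k/n = 8/44 ≈ 0.18182.
Difference = 15/54 − 8/44 = 19/198 ≈ 0.0960.

MAP − MLE = 0.0960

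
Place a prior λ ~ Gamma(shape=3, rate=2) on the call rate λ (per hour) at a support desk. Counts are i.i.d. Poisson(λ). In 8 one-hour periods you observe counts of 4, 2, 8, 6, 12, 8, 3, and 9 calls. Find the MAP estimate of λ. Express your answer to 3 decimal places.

λ̂_MAP = 5.400

Σxᵢ = 4+2+8+6+12+8+3+9 = 52, with n = 8.
Posterior ∝ λ^2e^(−2λ) · λ^52e^(−8λ) = λ^54e^(−10λ), i.e. Gamma(shape=55, rate=10).
The mode of a Gamma(a, b) with a ≥ 1 (shape–rate) is (a−1)/b = 54/10 ≈ 5.400.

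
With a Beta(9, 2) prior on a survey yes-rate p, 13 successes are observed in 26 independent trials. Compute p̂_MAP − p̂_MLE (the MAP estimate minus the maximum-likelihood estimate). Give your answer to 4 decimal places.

Posterior is Beta(22, 15); MAP = (22−1)/(37−2) = 21/35 ≈ 0.60000.
MLE ignores the prior: p̂_MLE = k/n = 13/26 ≈ 0.50000.
Difference = 21/35 − 13/26 = 1/10 ≈ 0.1000.

MAP − MLE = 0.1000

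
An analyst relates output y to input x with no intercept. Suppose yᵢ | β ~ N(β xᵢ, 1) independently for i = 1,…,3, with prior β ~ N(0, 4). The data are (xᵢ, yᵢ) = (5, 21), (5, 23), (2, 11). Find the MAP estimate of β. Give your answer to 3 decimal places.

log p(β | y) = −Σ(yᵢ − βxᵢ)²/(2·1) − β²/(2·4) + const.
Setting the derivative to zero: Σxᵢ(yᵢ − βxᵢ)/1 − β/4 = 0, so β = Σxᵢyᵢ / (Σxᵢ² + σ²/τ²).
Σxᵢyᵢ = 5·21 + 5·23 + 2·11 = 242; Σxᵢ² = 54; σ²/τ² = 0.25.
β̂_MAP = 242 / (54 + 0.25) = 242/54.25 ≈ 4.461.

β̂_MAP = 4.461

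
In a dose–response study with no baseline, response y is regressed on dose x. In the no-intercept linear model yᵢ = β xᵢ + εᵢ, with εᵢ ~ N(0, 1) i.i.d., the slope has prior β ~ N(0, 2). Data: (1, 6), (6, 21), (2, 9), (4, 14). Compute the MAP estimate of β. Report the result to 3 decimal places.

β̂_MAP = 3.583

log p(β | y) = −Σ(yᵢ − βxᵢ)²/(2·1) − β²/(2·2) + const.
Setting the derivative to zero: Σxᵢ(yᵢ − βxᵢ)/1 − β/2 = 0, so β = Σxᵢyᵢ / (Σxᵢ² + σ²/τ²).
Σxᵢyᵢ = 1·6 + 6·21 + 2·9 + 4·14 = 206; Σxᵢ² = 57; σ²/τ² = 0.5.
β̂_MAP = 206 / (57 + 0.5) = 206/57.5 ≈ 3.583.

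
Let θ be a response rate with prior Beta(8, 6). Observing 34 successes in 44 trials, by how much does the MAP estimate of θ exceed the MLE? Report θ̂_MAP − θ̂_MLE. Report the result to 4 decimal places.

MAP − MLE = -0.0406

Posterior is Beta(42, 16); MAP = (42−1)/(58−2) = 41/56 ≈ 0.73214.
MLE ignores the prior: θ̂_MLE = k/n = 34/44 ≈ 0.77273.
Difference = 41/56 − 34/44 = -25/616 ≈ -0.0406.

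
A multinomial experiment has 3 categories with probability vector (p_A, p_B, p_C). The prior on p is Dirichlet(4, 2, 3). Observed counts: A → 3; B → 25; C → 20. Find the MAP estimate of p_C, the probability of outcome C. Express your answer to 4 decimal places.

MAP estimate of p_C = 0.4074

The posterior is Dirichlet(αᵢ + nᵢ) = Dirichlet(7, 27, 23).
For a Dirichlet(a₁,…,a_K) with all aᵢ > 1, the mode has j-th component (aⱼ − 1)/(Σaᵢ − K).
Here Σaᵢ = 57 and K = 3, so p_C = (23 − 1)/(57 − 3) = 22/54 ≈ 0.4074.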